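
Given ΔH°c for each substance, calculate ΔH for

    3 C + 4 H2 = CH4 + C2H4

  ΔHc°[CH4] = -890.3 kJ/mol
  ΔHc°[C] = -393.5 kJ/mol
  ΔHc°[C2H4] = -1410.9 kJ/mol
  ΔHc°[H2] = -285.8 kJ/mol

ΔH = -22.5 kJ/mol

With combustion enthalpies, reactants minus products:
= [3·(-393.5) + 4·(-285.8)] − [1·(-890.3) + 1·(-1410.9)]
= -22.5 kJ/mol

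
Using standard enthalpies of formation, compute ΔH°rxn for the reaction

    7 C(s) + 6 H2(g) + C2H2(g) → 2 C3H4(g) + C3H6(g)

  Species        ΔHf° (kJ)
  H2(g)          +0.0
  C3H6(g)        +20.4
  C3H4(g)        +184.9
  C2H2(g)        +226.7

ΔH°rxn = 163.5 kJ

Products: 2·(+184.9) + 1·(+20.4) = +390.2
Reactants: 7·(+0.0) + 6·(+0.0) + 1·(+226.7) = +226.7
ΔH°rxn = (+390.2) − (+226.7) = 163.5 kJ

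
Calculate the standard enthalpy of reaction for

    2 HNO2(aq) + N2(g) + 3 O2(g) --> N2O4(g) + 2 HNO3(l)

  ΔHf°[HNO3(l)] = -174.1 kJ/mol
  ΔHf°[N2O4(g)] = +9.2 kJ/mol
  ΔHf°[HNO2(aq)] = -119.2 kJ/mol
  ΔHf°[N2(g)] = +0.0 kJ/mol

ΔH°rxn = Σ nΔHf°(products) − Σ nΔHf°(reactants).
Products: 1·(+9.2) + 2·(-174.1) = -339.0
Reactants: 2·(-119.2) + 1·(+0.0) + 3·(+0.0) = -238.4
ΔHrxn = (-339.0) − (-238.4) = -100.6 kJ/mol

ΔHrxn = -100.6 kJ/mol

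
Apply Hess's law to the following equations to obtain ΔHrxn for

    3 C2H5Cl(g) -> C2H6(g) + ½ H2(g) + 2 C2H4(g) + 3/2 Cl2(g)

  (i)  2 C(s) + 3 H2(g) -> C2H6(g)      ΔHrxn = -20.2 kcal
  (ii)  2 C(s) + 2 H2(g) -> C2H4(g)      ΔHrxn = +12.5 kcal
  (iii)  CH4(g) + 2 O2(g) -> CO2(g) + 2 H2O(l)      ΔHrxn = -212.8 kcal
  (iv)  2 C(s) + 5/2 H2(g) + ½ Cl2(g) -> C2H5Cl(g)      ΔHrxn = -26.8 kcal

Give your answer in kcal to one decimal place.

ΔHrxn = 85.2 kcal

(i) as written (C2H6(g) already on the product side): -20.2 kcal
(ii) × 2 (scale by 2 for the 2 C2H4(g)): (2)·(+12.5) = +25.0 kcal
(iii): not needed (H2O(l) appears nowhere else).
(iv) reversed and × 3 (C2H5Cl(g) must end up as a reactant; ×3 to match 3 C2H5Cl(g) in the target): (-3)·(-26.8) = +80.4 kcal
Since enthalpy is a state function, ΔHrxn = (-20.2) + (+25.0) + (+80.4) = 85.2 kcal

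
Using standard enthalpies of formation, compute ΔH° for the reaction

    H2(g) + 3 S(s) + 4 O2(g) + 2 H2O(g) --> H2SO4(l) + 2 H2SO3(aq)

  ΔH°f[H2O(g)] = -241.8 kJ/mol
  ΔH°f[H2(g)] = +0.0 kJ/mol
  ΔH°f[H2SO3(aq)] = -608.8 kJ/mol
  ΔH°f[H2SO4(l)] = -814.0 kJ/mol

ΔH° = -1548.0 kJ/mol

Products: 1·(-814.0) + 2·(-608.8) = -2031.6
Reactants: 1·(+0.0) + 3·(+0.0) + 4·(+0.0) + 2·(-241.8) = -483.6
ΔH° = (-2031.6) − (-483.6) = -1548.0 kJ/mol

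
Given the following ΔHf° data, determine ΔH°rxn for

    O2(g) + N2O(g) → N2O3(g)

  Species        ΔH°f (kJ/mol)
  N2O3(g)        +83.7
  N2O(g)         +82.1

ΔH°rxn = Σ nΔHf°(products) − Σ nΔHf°(reactants).
Products: 1·(+83.7) = +83.7
Reactants: 1·(+0.0) + 1·(+82.1) = +82.1
ΔH°rxn = (+83.7) − (+82.1) = 1.6 kJ/mol

ΔH°rxn = 1.6 kJ/mol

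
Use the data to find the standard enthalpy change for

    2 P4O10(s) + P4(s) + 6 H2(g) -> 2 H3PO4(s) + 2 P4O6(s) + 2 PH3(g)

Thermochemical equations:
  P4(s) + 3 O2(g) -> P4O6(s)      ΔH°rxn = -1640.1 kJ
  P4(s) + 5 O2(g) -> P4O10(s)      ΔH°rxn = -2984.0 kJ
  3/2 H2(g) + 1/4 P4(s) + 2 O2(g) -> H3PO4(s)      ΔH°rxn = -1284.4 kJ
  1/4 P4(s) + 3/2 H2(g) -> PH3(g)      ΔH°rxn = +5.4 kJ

equation 1 × 2 (scale by 2 for the 2 P4O6(s)): (2)·(-1640.1) = -3280.2 kJ
equation 2 reversed and × 2 (reverse to put P4O10(s) on the reactant side; scale by 2 for the 2 P4O10(s)): (-2)·(-2984.0) = +5968.0 kJ
equation 3 × 2 (×2 to match 2 H3PO4(s) in the target): (2)·(-1284.4) = -2568.8 kJ
equation 4 × 2 (scale by 2 for the 2 PH3(g)): (2)·(+5.4) = +10.8 kJ
Summing the manipulated equations, ΔH°rxn = (2)·(-1640.1) + (-2)·(-2984.0) + (2)·(-1284.4) + (2)·(+5.4) = 129.8 kJ

ΔH°rxn = 129.8 kJ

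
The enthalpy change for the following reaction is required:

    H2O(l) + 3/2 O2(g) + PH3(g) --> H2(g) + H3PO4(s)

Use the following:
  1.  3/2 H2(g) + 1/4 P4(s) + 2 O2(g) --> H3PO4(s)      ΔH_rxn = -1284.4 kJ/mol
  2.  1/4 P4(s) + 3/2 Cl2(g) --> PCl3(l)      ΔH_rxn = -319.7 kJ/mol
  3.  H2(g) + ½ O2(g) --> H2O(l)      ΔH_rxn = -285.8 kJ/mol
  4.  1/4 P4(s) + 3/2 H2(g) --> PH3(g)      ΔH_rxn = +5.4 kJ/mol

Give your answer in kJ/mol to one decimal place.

eq. 1 as written (H3PO4(s) already on the product side): -1284.4 kJ/mol
eq. 2: not needed (Cl2(g) appears nowhere else).
eq. 3 reversed (H2O(l) must end up as a reactant): +285.8 kJ/mol
eq. 4 reversed (reverse to put PH3(g) on the reactant side): -5.4 kJ/mol
Combining the equations, ΔH_rxn = (-1284.4) + (+285.8) + (-5.4) = -1004.0 kJ/mol

ΔH_rxn = -1004.0 kJ/mol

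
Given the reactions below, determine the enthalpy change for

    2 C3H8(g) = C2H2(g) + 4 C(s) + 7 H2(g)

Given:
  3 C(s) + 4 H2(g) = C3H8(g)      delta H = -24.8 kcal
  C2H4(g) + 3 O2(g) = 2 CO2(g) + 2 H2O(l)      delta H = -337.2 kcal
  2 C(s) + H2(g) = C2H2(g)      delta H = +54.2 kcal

delta H = 103.8 kcal

equation 1 reversed and × 2 (C3H8(g) must end up as a reactant; scale by 2 for the 2 C3H8(g)): (-2)·(-24.8) = +49.6 kcal
equation 2: not needed (H2O(l) appears nowhere else).
equation 3 as written (C2H2(g) already on the product side): +54.2 kcal
By Hess's law, delta H = (-2)·(-24.8) + (1)·(+54.2) = 103.8 kcal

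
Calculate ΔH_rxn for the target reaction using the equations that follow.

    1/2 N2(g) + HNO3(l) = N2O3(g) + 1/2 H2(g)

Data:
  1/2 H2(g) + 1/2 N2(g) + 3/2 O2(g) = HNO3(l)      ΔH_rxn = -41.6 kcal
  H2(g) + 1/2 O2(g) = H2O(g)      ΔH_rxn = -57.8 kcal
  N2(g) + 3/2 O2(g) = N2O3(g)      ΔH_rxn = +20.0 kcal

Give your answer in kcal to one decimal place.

ΔH_rxn = 61.6 kcal

equation 1 reversed: +41.6 kcal
equation 2: not needed.
equation 3 as written: +20.0 kcal
Since enthalpy is a state function, ΔH_rxn = (+41.6) + (+20.0) = 61.6 kcal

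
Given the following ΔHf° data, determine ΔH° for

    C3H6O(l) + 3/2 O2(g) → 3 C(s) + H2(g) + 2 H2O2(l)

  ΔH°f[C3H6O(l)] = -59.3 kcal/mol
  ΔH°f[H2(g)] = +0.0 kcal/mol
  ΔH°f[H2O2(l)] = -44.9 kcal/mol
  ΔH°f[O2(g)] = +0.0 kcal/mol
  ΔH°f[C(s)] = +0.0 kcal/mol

ΔH° = -30.5 kcal/mol

Products: 3·(+0.0) + 1·(+0.0) + 2·(-44.9) = -89.8
Reactants: 1·(-59.3) + 3/2·(+0.0) = -59.3
ΔH° = (-89.8) − (-59.3) = -30.5 kcal/mol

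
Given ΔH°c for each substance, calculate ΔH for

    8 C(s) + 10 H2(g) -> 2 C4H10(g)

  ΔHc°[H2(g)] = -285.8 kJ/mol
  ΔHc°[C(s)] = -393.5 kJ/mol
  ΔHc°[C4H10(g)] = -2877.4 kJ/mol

With combustion enthalpies, reactants minus products:
= [8·(-393.5) + 10·(-285.8)] − [2·(-2877.4)]
= -251.2 kJ/mol

ΔH = -251.2 kJ/mol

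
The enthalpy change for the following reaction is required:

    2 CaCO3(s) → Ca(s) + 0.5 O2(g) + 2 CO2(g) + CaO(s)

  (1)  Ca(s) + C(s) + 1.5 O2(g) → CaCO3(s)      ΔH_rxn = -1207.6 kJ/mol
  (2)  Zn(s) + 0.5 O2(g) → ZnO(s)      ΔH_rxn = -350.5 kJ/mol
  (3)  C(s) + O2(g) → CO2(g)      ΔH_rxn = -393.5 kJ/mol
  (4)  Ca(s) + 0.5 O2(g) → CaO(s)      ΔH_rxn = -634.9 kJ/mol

(1) reversed and × 2: (-2)·(-1207.6) = +2415.2 kJ/mol
(2): not needed.
(3) × 2: (2)·(-393.5) = -787.0 kJ/mol
(4) as written: -634.9 kJ/mol
By Hess's law, ΔH_rxn = (+2415.2) + (-787.0) + (-634.9) = 993.3 kJ/mol

ΔH_rxn = 993.3 kJ/mol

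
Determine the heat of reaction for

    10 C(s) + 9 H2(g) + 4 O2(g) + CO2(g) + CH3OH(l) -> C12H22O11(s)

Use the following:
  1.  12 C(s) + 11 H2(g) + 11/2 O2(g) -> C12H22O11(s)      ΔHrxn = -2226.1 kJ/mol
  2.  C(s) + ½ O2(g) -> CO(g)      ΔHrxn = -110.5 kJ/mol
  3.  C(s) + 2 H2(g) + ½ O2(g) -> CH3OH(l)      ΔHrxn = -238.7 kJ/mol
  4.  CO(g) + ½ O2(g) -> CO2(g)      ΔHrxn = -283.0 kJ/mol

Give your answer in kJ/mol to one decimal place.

ΔHrxn = -1593.9 kJ/mol

eq. 1 as written: -2226.1 kJ/mol
eq. 2 reversed: +110.5 kJ/mol
eq. 3 reversed: +238.7 kJ/mol
eq. 4 reversed: +283.0 kJ/mol
ΔHrxn = (1)·(-2226.1) + (-1)·(-110.5) + (-1)·(-238.7) + (-1)·(-283.0) = -1593.9 kJ/mol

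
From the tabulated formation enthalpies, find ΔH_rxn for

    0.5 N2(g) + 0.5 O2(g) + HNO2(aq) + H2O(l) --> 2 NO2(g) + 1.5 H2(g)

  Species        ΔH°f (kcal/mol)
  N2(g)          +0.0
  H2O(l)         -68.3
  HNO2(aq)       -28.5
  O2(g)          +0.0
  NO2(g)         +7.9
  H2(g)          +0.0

ΔH_rxn = 112.6 kcal/mol

Products: 2·(+7.9) + 3/2·(+0.0) = +15.8
Reactants: 1/2·(+0.0) + 1/2·(+0.0) + 1·(-28.5) + 1·(-68.3) = -96.8
ΔH_rxn = (+15.8) − (-96.8) = 112.6 kcal/mol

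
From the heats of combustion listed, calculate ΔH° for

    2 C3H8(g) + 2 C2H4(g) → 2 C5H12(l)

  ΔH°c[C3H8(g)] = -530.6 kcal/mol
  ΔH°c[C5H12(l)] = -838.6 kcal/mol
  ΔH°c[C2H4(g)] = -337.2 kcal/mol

ΔH° = -58.4 kcal/mol

Using ΔH = Σ nΔHc°(reactants) − Σ nΔHc°(products):
= [2·(-530.6) + 2·(-337.2)] − [2·(-838.6)]
= -58.4 kcal/mol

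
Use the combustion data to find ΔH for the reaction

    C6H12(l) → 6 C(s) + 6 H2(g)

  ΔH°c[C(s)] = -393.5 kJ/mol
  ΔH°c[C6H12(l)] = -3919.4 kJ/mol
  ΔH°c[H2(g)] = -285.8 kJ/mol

Using ΔH = Σ nΔHc°(reactants) − Σ nΔHc°(products):
= [1·(-3919.4)] − [6·(-393.5) + 6·(-285.8)]
= 156.4 kJ/mol

ΔH = 156.4 kJ/mol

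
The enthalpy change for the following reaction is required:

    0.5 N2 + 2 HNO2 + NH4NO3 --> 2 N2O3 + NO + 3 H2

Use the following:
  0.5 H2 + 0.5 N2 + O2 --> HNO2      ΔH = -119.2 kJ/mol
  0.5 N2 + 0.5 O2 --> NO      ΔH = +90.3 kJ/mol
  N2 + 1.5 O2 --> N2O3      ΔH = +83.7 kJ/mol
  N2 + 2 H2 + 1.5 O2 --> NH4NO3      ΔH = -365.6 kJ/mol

equation 1 reversed and × 2: (-2)·(-119.2) = +238.4 kJ/mol
equation 2 as written: +90.3 kJ/mol
equation 3 × 2: (2)·(+83.7) = +167.4 kJ/mol
equation 4 reversed: +365.6 kJ/mol
By Hess's law, ΔH = (+238.4) + (+90.3) + (+167.4) + (+365.6) = 861.7 kJ/mol

ΔH = 861.7 kJ/mol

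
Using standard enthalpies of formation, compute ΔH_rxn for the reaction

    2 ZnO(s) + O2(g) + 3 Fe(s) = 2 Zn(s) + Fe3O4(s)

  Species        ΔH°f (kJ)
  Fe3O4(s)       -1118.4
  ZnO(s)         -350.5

ΔH_rxn = -417.4 kJ

Products: 2·(+0.0) + 1·(-1118.4) = -1118.4
Reactants: 2·(-350.5) + 1·(+0.0) + 3·(+0.0) = -701.0
ΔH_rxn = (-1118.4) − (-701.0) = -417.4 kJ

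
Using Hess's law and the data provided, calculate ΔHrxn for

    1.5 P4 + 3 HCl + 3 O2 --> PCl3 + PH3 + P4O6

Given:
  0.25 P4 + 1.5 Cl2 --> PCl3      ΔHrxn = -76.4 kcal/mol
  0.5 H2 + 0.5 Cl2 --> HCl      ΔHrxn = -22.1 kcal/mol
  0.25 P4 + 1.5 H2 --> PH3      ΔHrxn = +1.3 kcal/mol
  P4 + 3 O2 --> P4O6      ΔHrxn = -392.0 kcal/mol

ΔHrxn = -400.8 kcal/mol

equation 1 as written (PCl3 already on the product side): -76.4 kcal/mol
equation 2 reversed and × 3 (HCl must end up as a reactant; scale by 3 for the 3 HCl): (-3)·(-22.1) = +66.3 kcal/mol
equation 3 as written (PH3 already on the product side): +1.3 kcal/mol
equation 4 as written (P4O6 already on the product side): -392.0 kcal/mol
By Hess's law, ΔHrxn = (1)·(-76.4) + (-3)·(-22.1) + (1)·(+1.3) + (1)·(-392.0) = -400.8 kcal/mol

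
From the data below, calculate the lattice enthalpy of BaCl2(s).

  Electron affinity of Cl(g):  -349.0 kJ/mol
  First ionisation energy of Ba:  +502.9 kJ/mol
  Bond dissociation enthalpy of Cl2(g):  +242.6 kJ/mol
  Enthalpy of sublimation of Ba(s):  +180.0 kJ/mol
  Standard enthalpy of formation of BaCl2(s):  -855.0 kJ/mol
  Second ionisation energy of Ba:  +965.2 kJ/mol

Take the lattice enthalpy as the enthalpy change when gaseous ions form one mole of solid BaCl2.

ΔHf° = 1·ΔHsub + 1·(ΣIE) + 1·D(Cl2) + 2·EA + U
-855.0 = 1·(+180.0) + 1·(+1468.1) + 1·(+242.6) + 2·(-349.0) + U
U = -855.0 − (+1192.7) = -2047.7 kJ/mol

U = -2047.7 kJ/mol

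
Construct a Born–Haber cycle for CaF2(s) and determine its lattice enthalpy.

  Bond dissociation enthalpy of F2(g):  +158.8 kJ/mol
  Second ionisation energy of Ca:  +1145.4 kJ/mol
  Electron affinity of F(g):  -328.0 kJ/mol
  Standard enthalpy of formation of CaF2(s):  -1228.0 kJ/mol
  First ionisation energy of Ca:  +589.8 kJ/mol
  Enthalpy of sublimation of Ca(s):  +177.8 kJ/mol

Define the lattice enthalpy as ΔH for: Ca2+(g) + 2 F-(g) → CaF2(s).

U = -2643.8 kJ/mol

ΔHf° = 1·ΔHsub + 1·(ΣIE) + 1·D(F2) + 2·EA + U
-1228.0 = 1·(+177.8) + 1·(+1735.2) + 1·(+158.8) + 2·(-328.0) + U
U = -1228.0 − (+1415.8) = -2643.8 kJ/mol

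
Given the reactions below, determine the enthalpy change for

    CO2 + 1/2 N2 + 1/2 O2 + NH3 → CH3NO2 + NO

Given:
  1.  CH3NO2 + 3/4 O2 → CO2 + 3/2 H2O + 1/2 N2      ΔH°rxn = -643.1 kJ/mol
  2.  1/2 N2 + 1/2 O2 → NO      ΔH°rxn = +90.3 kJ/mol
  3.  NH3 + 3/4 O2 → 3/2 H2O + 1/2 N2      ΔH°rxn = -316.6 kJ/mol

eq. 1 reversed: +643.1 kJ/mol
eq. 2 as written: +90.3 kJ/mol
eq. 3 as written: -316.6 kJ/mol
Since enthalpy is a state function, ΔH°rxn = (-1)·(-643.1) + (1)·(+90.3) + (1)·(-316.6) = 416.8 kJ/mol

ΔH°rxn = 416.8 kJ/mol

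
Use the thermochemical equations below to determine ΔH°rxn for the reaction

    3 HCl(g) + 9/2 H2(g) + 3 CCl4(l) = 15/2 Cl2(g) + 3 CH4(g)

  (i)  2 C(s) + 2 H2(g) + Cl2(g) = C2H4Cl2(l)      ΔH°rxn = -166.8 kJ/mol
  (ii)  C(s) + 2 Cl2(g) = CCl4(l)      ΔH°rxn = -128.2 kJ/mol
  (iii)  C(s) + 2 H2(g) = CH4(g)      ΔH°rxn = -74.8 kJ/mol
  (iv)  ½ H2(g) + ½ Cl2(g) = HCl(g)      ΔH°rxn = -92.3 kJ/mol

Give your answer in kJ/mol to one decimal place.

ΔH°rxn = 437.1 kJ/mol

(i): not needed.
(ii) reversed and × 3: (-3)·(-128.2) = +384.6 kJ/mol
(iii) × 3: (3)·(-74.8) = -224.4 kJ/mol
(iv) reversed and × 3: (-3)·(-92.3) = +276.9 kJ/mol
Since enthalpy is a state function, ΔH°rxn = (-3)·(-128.2) + (3)·(-74.8) + (-3)·(-92.3) = 437.1 kJ/mol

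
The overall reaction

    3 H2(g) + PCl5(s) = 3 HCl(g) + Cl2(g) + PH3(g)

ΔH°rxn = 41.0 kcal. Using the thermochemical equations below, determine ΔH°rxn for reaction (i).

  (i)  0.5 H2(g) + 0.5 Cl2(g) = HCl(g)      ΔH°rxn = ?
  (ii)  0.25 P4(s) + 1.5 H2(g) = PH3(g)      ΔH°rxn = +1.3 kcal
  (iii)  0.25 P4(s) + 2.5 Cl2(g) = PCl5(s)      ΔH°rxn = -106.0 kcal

ΔH°rxn = -22.1 kcal

(i) × 3: contributes 3·x
(ii) as written: +1.3 kcal
(iii) reversed: +106.0 kcal
+41.0 = (+1.3) + (+106.0) + 3·x
x = (+41.0 − (+107.3)) / (3) = -22.1 kcal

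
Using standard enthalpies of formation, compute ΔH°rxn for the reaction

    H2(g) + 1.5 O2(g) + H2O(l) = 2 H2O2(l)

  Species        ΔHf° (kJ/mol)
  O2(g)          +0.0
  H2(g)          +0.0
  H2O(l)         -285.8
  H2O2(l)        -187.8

ΔH°rxn = -89.8 kJ/mol

ΔH°rxn = Σ nΔHf°(products) − Σ nΔHf°(reactants).
Products: 2·(-187.8) = -375.6
Reactants: 1·(+0.0) + 3/2·(+0.0) + 1·(-285.8) = -285.8
ΔH°rxn = (-375.6) − (-285.8) = -89.8 kJ/mol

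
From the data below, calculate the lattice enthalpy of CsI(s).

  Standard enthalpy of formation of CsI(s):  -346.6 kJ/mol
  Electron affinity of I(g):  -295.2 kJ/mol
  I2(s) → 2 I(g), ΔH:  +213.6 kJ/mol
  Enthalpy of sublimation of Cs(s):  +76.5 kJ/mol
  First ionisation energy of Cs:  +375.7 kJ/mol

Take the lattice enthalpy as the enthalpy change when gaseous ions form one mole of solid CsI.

ΔHf° = 1·ΔHsub + 1·(ΣIE) + 1/2·D(I2) + 1·EA + U
-346.6 = 1·(+76.5) + 1·(+375.7) + 1/2·(+213.6) + 1·(-295.2) + U
U = -346.6 − (+263.8) = -610.4 kJ/mol

U = -610.4 kJ/mol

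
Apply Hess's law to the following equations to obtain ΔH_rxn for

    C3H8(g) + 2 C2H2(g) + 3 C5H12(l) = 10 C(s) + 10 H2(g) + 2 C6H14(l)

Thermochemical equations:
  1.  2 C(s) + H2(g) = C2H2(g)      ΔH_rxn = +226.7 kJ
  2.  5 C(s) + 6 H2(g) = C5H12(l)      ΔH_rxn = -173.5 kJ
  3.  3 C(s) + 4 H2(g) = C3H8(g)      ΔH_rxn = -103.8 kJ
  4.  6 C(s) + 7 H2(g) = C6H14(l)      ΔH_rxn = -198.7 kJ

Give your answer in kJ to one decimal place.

eq. 1 reversed and × 2: (-2)·(+226.7) = -453.4 kJ
eq. 2 reversed and × 3: (-3)·(-173.5) = +520.5 kJ
eq. 3 reversed: +103.8 kJ
eq. 4 × 2: (2)·(-198.7) = -397.4 kJ
ΔH_rxn = (-453.4) + (+520.5) + (+103.8) + (-397.4) = -226.5 kJ

ΔH_rxn = -226.5 kJ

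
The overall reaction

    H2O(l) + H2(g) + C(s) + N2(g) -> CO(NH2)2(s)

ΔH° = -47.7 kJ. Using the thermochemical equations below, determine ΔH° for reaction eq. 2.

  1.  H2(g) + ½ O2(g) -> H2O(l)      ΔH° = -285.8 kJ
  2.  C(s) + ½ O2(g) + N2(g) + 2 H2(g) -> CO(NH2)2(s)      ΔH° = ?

ΔH° = -333.5 kJ

eq. 1 reversed (reverse to put H2O(l) on the reactant side): +285.8 kJ
eq. 2 as written (CO(NH2)2(s) already on the product side): contributes x
-47.7 = (+285.8) + x
x = (-47.7 − (+285.8)) / (1) = -333.5 kJ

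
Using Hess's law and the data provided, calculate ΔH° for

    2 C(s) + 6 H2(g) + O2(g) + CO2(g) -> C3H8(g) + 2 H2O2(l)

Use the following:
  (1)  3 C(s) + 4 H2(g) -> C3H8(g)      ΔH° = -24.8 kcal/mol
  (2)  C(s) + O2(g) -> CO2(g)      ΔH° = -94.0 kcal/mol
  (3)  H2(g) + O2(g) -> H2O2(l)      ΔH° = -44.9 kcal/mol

(1) as written: -24.8 kcal/mol
(2) reversed: +94.0 kcal/mol
(3) × 2: (2)·(-44.9) = -89.8 kcal/mol
ΔH° = (1)·(-24.8) + (-1)·(-94.0) + (2)·(-44.9) = -20.6 kcal/mol

ΔH° = -20.6 kcal/mol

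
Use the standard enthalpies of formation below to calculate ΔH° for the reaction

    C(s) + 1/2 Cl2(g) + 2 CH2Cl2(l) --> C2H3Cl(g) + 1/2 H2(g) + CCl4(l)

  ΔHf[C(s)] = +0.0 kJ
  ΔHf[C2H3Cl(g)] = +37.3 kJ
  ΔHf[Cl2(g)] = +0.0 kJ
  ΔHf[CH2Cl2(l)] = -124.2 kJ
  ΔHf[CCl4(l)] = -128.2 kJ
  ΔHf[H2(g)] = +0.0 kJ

ΔH°rxn = Σ nΔHf°(products) − Σ nΔHf°(reactants).
Products: 1·(+37.3) + 1/2·(+0.0) + 1·(-128.2) = -90.9
Reactants: 1·(+0.0) + 1/2·(+0.0) + 2·(-124.2) = -248.4
ΔH° = (-90.9) − (-248.4) = 157.5 kJ

ΔH° = 157.5 kJ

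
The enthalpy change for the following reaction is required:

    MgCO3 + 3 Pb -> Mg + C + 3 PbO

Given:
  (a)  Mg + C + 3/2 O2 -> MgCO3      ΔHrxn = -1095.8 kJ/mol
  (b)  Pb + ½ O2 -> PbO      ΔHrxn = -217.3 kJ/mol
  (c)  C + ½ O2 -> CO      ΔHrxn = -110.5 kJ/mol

ΔHrxn = 443.9 kJ/mol

(a) reversed: +1095.8 kJ/mol
(b) × 3: (3)·(-217.3) = -651.9 kJ/mol
(c): not needed.
ΔHrxn = (-1)·(-1095.8) + (3)·(-217.3) = 443.9 kJ/mol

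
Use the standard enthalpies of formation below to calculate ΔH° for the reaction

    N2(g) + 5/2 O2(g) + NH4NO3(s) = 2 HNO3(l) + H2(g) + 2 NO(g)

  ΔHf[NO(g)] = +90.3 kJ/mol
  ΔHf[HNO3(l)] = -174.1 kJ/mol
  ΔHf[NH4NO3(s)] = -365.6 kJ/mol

ΔH° = 198.0 kJ/mol

Products: 2·(-174.1) + 1·(+0.0) + 2·(+90.3) = -167.6
Reactants: 1·(+0.0) + 5/2·(+0.0) + 1·(-365.6) = -365.6
ΔH° = (-167.6) − (-365.6) = 198.0 kJ/mol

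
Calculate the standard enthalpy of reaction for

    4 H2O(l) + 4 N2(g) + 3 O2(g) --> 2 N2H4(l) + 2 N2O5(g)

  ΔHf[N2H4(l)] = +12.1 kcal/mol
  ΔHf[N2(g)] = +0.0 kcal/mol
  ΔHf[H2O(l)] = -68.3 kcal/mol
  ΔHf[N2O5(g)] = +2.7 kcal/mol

Products: 2·(+12.1) + 2·(+2.7) = +29.6
Reactants: 4·(-68.3) + 4·(+0.0) + 3·(+0.0) = -273.2
ΔHrxn = (+29.6) − (-273.2) = 302.8 kcal/mol

ΔHrxn = 302.8 kcal/mol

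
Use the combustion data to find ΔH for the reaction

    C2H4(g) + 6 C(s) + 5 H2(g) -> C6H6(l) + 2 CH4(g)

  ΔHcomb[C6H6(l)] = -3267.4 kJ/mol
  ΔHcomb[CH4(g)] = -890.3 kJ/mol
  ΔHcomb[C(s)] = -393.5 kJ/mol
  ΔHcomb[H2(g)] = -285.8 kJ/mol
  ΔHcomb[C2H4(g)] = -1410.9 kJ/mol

With combustion enthalpies, reactants minus products:
= [1·(-1410.9) + 6·(-393.5) + 5·(-285.8)] − [1·(-3267.4) + 2·(-890.3)]
= -152.9 kJ/mol

ΔH = -152.9 kJ/mol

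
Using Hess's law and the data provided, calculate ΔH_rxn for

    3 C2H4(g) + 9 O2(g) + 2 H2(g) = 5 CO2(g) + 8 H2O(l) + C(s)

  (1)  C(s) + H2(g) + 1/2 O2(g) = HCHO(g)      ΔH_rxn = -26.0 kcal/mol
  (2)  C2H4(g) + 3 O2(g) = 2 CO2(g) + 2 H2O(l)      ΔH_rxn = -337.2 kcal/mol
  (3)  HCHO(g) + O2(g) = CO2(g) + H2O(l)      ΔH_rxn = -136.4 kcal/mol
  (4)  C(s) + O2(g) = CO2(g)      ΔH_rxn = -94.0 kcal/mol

(1) × 2: (2)·(-26.0) = -52.0 kcal/mol
(2) × 3: (3)·(-337.2) = -1011.6 kcal/mol
(3) × 2: (2)·(-136.4) = -272.8 kcal/mol
(4) reversed and × 3: (-3)·(-94.0) = +282.0 kcal/mol
ΔH_rxn = (2)·(-26.0) + (3)·(-337.2) + (2)·(-136.4) + (-3)·(-94.0) = -1054.4 kcal/mol

ΔH_rxn = -1054.4 kcal/mol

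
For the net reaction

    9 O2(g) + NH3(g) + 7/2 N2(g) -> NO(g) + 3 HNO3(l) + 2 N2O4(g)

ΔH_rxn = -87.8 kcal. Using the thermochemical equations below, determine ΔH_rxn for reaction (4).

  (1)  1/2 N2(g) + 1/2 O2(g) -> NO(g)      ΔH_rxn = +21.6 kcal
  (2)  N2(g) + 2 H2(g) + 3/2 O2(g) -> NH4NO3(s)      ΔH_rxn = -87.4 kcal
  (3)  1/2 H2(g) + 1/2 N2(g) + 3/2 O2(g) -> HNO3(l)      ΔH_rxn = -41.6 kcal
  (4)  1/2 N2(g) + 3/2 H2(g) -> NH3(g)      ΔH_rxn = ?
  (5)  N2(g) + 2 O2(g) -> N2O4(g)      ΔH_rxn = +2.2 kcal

(1) as written (NO(g) already on the product side): +21.6 kcal
(2): not needed (NH4NO3(s) appears nowhere else).
(3) × 3 (×3 to match 3 HNO3(l) in the target): (3)·(-41.6) = -124.8 kcal
(4) reversed (reverse to put NH3(g) on the reactant side): contributes −x
(5) × 2 (scale by 2 for the 2 N2O4(g)): (2)·(+2.2) = +4.4 kcal
-87.8 = (+21.6) + (-124.8) + (+4.4) − x
x = (-87.8 − (-98.8)) / (-1) = -11.0 kcal

ΔH_rxn = -11.0 kcal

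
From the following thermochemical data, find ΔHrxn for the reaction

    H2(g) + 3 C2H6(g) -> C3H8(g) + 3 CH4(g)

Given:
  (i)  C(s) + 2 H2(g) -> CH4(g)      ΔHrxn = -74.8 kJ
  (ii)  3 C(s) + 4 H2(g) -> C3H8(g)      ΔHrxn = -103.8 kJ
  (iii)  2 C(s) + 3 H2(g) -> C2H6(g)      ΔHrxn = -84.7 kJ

(i) × 3 (×3 to match 3 CH4(g) in the target): (3)·(-74.8) = -224.4 kJ
(ii) as written (C3H8(g) already on the product side): -103.8 kJ
(iii) reversed and × 3 (C2H6(g) must end up as a reactant; scale by 3 for the 3 C2H6(g)): (-3)·(-84.7) = +254.1 kJ
ΔHrxn = (3)·(-74.8) + (1)·(-103.8) + (-3)·(-84.7) = -74.1 kJ

ΔHrxn = -74.1 kJ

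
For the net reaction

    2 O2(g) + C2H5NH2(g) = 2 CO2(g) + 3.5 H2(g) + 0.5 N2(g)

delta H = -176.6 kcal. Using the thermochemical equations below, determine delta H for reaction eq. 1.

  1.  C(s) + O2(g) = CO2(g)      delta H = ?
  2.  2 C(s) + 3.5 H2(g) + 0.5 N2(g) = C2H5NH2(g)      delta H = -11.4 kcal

delta H = -94.0 kcal

eq. 1 × 2: contributes 2·x
eq. 2 reversed: +11.4 kcal
-176.6 = (+11.4) + 2·x
x = (-176.6 − (+11.4)) / (2) = -94.0 kcal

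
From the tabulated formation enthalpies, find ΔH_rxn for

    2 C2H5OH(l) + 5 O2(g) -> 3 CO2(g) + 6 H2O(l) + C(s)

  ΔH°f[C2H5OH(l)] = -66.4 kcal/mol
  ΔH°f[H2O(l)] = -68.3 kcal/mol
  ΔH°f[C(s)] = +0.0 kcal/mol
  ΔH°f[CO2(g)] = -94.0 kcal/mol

Products: 3·(-94.0) + 6·(-68.3) + 1·(+0.0) = -691.8
Reactants: 2·(-66.4) + 5·(+0.0) = -132.8
ΔH_rxn = (-691.8) − (-132.8) = -559.0 kcal/mol

ΔH_rxn = -559.0 kcal/mol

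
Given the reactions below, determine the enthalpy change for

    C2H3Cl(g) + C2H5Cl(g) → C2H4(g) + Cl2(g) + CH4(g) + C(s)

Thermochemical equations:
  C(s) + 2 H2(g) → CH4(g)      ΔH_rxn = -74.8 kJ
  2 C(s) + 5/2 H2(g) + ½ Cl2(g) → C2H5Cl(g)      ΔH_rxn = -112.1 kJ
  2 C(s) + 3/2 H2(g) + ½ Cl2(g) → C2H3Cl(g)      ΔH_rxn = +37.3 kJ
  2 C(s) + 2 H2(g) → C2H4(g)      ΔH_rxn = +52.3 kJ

ΔH_rxn = 52.3 kJ

equation 1 as written: -74.8 kJ
equation 2 reversed: +112.1 kJ
equation 3 reversed: -37.3 kJ
equation 4 as written: +52.3 kJ
Summing the manipulated equations, ΔH_rxn = (1)·(-74.8) + (-1)·(-112.1) + (-1)·(+37.3) + (1)·(+52.3) = 52.3 kJ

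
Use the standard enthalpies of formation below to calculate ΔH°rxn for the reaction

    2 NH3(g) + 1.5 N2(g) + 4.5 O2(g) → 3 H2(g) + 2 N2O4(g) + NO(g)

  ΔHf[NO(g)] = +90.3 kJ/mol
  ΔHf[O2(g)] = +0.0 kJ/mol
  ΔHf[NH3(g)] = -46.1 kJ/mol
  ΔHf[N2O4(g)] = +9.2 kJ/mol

Products: 3·(+0.0) + 2·(+9.2) + 1·(+90.3) = +108.7
Reactants: 2·(-46.1) + 3/2·(+0.0) + 9/2·(+0.0) = -92.2
ΔH°rxn = (+108.7) − (-92.2) = 200.9 kJ/mol

ΔH°rxn = 200.9 kJ/mol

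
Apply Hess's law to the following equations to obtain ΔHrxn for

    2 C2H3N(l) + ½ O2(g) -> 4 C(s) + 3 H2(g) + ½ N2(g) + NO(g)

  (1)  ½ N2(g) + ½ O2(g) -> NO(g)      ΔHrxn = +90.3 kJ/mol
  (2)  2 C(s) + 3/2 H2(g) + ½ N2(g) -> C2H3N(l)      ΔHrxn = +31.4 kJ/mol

ΔHrxn = 27.5 kJ/mol

(1) as written: +90.3 kJ/mol
(2) reversed and × 2: (-2)·(+31.4) = -62.8 kJ/mol
Since enthalpy is a state function, ΔHrxn = (+90.3) + (-62.8) = 27.5 kJ/mol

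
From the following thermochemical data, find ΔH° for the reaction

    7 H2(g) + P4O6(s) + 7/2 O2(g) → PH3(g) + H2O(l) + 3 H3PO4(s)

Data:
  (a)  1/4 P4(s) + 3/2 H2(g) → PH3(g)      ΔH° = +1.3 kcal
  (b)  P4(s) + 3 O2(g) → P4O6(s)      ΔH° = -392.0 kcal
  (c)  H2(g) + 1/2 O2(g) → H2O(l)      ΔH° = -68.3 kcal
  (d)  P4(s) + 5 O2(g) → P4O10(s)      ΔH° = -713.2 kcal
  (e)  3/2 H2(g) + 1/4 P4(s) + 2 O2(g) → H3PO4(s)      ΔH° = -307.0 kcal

(a) as written: +1.3 kcal
(b) reversed: +392.0 kcal
(c) as written: -68.3 kcal
(d): not needed.
(e) × 3: (3)·(-307.0) = -921.0 kcal
Combining the equations, ΔH° = (+1.3) + (+392.0) + (-68.3) + (-921.0) = -596.0 kcal

ΔH° = -596.0 kcal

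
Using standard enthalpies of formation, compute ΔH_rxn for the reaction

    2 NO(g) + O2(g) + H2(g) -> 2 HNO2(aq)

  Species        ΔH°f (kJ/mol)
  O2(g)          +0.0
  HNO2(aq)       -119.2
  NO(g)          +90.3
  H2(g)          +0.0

ΔH°rxn = Σ nΔHf°(products) − Σ nΔHf°(reactants).
Products: 2·(-119.2) = -238.4
Reactants: 2·(+90.3) + 1·(+0.0) + 1·(+0.0) = +180.6
ΔH_rxn = (-238.4) − (+180.6) = -419.0 kJ/mol

ΔH_rxn = -419.0 kJ/mol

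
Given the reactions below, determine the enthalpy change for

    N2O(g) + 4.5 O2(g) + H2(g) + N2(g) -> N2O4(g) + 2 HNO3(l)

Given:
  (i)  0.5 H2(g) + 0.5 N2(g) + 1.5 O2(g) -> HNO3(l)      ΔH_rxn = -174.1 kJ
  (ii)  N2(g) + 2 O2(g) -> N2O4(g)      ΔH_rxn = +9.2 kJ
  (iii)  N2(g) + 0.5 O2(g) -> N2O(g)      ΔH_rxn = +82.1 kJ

ΔH_rxn = -421.1 kJ

(i) × 2 (scale by 2 for the 2 HNO3(l)): (2)·(-174.1) = -348.2 kJ
(ii) as written (N2O4(g) already on the product side): +9.2 kJ
(iii) reversed (reverse to put N2O(g) on the reactant side): -82.1 kJ
ΔH_rxn = (-348.2) + (+9.2) + (-82.1) = -421.1 kJ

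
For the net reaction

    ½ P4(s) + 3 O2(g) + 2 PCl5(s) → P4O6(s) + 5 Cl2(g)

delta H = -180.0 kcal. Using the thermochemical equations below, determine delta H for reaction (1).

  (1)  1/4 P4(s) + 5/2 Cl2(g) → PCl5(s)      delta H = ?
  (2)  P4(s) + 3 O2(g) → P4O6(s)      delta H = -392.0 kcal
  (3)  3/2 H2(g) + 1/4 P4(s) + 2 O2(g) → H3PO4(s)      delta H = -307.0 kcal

(1) reversed and × 2: contributes −2·x
(2) as written: -392.0 kcal
(3): not needed.
-180.0 = (-392.0) − 2·x
x = (-180.0 − (-392.0)) / (-2) = -106.0 kcal

delta H = -106.0 kcal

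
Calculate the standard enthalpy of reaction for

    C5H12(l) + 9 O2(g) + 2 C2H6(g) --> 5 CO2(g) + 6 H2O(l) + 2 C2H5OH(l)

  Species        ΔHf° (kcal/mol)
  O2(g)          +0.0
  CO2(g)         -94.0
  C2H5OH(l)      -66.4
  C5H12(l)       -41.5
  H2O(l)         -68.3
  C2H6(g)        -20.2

ΔHrxn = -930.7 kcal/mol

ΔH°rxn = Σ nΔHf°(products) − Σ nΔHf°(reactants).
Products: 5·(-94.0) + 6·(-68.3) + 2·(-66.4) = -1012.6
Reactants: 1·(-41.5) + 9·(+0.0) + 2·(-20.2) = -81.9
ΔHrxn = (-1012.6) − (-81.9) = -930.7 kcal/mol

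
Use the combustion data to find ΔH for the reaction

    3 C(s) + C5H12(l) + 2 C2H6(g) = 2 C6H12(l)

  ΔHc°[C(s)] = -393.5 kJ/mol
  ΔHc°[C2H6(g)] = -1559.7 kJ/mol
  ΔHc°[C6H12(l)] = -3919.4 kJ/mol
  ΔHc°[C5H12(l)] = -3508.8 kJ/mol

Using ΔH = Σ nΔHc°(reactants) − Σ nΔHc°(products):
= [3·(-393.5) + 1·(-3508.8) + 2·(-1559.7)] − [2·(-3919.4)]
= 30.1 kJ/mol

ΔH = 30.1 kJ/mol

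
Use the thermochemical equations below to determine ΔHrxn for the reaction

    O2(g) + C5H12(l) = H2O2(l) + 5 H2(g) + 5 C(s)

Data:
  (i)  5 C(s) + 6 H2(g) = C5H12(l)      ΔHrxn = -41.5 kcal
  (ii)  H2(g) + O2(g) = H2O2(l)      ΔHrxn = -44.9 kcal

ΔHrxn = -3.4 kcal

(i) reversed (reverse to put C5H12(l) on the reactant side): +41.5 kcal
(ii) as written (H2O2(l) already on the product side): -44.9 kcal
ΔHrxn = (-1)·(-41.5) + (1)·(-44.9) = -3.4 kcal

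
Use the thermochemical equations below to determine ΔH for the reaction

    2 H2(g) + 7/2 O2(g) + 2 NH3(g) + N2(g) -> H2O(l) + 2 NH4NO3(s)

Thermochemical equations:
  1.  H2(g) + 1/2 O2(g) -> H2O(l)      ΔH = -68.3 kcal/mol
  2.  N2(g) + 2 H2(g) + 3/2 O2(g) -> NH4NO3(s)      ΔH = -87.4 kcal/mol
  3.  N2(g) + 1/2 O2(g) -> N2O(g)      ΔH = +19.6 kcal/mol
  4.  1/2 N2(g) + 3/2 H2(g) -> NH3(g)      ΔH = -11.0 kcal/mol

eq. 1 as written: -68.3 kcal/mol
eq. 2 × 2: (2)·(-87.4) = -174.8 kcal/mol
eq. 3: not needed.
eq. 4 reversed and × 2: (-2)·(-11.0) = +22.0 kcal/mol
ΔH = (1)·(-68.3) + (2)·(-87.4) + (-2)·(-11.0) = -221.1 kcal/mol

ΔH = -221.1 kcal/mol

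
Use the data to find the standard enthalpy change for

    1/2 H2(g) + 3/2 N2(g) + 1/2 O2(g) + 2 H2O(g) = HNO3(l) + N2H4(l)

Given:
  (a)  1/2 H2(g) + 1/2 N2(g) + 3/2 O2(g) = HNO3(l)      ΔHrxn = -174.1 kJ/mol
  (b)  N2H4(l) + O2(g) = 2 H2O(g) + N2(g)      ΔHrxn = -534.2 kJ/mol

(a) as written (HNO3(l) already on the product side): -174.1 kJ/mol
(b) reversed (N2H4(l) must end up as a product): +534.2 kJ/mol
Summing the manipulated equations, ΔHrxn = (1)·(-174.1) + (-1)·(-534.2) = 360.1 kJ/mol

ΔHrxn = 360.1 kJ/mol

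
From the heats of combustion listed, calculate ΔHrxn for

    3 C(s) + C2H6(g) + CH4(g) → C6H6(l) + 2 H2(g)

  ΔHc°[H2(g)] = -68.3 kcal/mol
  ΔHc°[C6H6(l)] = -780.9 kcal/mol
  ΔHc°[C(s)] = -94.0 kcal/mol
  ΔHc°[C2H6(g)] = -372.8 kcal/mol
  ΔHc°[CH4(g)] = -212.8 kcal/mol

ΔHrxn = 49.9 kcal/mol

Using ΔH = Σ nΔHc°(reactants) − Σ nΔHc°(products):
= [3·(-94.0) + 1·(-372.8) + 1·(-212.8)] − [1·(-780.9) + 2·(-68.3)]
= 49.9 kcal/mol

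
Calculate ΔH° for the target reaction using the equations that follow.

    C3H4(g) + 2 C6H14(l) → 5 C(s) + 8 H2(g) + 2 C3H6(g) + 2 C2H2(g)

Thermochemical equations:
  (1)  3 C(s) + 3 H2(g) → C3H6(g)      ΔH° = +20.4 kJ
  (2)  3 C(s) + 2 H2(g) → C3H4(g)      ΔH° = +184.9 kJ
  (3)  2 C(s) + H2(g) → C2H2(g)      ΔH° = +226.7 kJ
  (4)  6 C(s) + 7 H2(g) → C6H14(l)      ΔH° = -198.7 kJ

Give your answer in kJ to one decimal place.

ΔH° = 706.7 kJ

(1) × 2 (×2 to match 2 C3H6(g) in the target): (2)·(+20.4) = +40.8 kJ
(2) reversed (C3H4(g) must end up as a reactant): -184.9 kJ
(3) × 2 (×2 to match 2 C2H2(g) in the target): (2)·(+226.7) = +453.4 kJ
(4) reversed and × 2 (reverse to put C6H14(l) on the reactant side; scale by 2 for the 2 C6H14(l)): (-2)·(-198.7) = +397.4 kJ
ΔH° = (2)·(+20.4) + (-1)·(+184.9) + (2)·(+226.7) + (-2)·(-198.7) = 706.7 kJ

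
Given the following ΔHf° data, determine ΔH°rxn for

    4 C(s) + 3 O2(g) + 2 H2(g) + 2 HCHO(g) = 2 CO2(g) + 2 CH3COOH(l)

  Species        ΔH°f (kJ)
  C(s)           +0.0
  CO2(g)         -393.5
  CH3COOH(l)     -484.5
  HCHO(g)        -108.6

ΔH°rxn = -1538.8 kJ

Products: 2·(-393.5) + 2·(-484.5) = -1756.0
Reactants: 4·(+0.0) + 3·(+0.0) + 2·(+0.0) + 2·(-108.6) = -217.2
ΔH°rxn = (-1756.0) − (-217.2) = -1538.8 kJ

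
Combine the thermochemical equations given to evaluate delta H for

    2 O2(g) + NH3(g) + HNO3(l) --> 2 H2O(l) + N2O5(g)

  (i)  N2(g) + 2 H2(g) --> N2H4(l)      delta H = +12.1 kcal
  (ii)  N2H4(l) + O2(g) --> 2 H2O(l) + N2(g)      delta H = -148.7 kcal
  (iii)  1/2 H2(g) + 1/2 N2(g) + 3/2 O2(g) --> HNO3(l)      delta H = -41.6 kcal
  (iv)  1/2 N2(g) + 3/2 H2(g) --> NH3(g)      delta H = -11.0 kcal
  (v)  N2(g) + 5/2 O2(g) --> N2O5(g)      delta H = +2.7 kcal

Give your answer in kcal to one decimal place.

delta H = -81.3 kcal

(i) as written: +12.1 kcal
(ii) as written (H2O(l) already on the product side): -148.7 kcal
(iii) reversed (reverse to put HNO3(l) on the reactant side): +41.6 kcal
(iv) reversed (NH3(g) must end up as a reactant): +11.0 kcal
(v) as written (N2O5(g) already on the product side): +2.7 kcal
delta H = (+12.1) + (-148.7) + (+41.6) + (+11.0) + (+2.7) = -81.3 kcal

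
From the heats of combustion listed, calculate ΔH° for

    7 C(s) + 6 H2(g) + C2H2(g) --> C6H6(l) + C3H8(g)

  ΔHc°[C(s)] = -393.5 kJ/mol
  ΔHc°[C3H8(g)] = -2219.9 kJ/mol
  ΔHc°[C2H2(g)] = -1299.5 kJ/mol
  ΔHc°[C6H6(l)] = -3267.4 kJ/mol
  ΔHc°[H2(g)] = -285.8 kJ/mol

Using ΔH = Σ nΔHc°(reactants) − Σ nΔHc°(products):
= [7·(-393.5) + 6·(-285.8) + 1·(-1299.5)] − [1·(-3267.4) + 1·(-2219.9)]
= -281.5 kJ/mol

ΔH° = -281.5 kJ/mol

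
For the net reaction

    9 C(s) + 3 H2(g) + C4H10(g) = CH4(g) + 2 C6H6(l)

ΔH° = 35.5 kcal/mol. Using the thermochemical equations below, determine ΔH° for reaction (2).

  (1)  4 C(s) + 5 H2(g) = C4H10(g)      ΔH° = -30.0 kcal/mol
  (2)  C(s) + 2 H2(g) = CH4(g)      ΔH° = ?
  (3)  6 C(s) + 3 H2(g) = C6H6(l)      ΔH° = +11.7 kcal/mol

(1) reversed: +30.0 kcal/mol
(2) as written: contributes x
(3) × 2: (2)·(+11.7) = +23.4 kcal/mol
+35.5 = (+30.0) + (+23.4) + x
x = (+35.5 − (+53.4)) / (1) = -17.9 kcal/mol

ΔH° = -17.9 kcal/mol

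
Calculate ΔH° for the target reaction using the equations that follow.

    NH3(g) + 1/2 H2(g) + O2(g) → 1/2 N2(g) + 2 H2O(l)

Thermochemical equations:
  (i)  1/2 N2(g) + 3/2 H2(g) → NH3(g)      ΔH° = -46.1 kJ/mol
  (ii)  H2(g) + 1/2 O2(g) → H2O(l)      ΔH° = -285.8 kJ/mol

ΔH° = -525.5 kJ/mol

(i) reversed (NH3(g) must end up as a reactant): +46.1 kJ/mol
(ii) × 2 (scale by 2 for the 2 H2O(l)): (2)·(-285.8) = -571.6 kJ/mol
Since enthalpy is a state function, ΔH° = (-1)·(-46.1) + (2)·(-285.8) = -525.5 kJ/mol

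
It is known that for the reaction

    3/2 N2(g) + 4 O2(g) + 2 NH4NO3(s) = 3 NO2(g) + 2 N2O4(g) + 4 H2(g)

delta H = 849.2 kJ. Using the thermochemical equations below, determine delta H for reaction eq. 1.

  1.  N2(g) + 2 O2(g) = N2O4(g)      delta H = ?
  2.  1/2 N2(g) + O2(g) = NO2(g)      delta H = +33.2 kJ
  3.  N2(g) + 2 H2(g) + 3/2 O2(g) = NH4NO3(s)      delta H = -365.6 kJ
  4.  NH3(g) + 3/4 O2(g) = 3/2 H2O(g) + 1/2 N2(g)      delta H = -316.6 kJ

delta H = 9.2 kJ

eq. 1 × 2: contributes 2·x
eq. 2 × 3: (3)·(+33.2) = +99.6 kJ
eq. 3 reversed and × 2: (-2)·(-365.6) = +731.2 kJ
eq. 4: not needed.
+849.2 = (+99.6) + (+731.2) + 2·x
x = (+849.2 − (+830.8)) / (2) = 9.2 kJ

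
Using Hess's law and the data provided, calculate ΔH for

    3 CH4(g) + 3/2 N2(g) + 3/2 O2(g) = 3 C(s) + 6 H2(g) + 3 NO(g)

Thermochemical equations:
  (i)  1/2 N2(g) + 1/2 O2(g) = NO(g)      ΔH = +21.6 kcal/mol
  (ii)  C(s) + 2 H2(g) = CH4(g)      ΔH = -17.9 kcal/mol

ΔH = 118.5 kcal/mol

(i) × 3 (×3 to match 3 NO(g) in the target): (3)·(+21.6) = +64.8 kcal/mol
(ii) reversed and × 3 (CH4(g) must end up as a reactant; ×3 to match 3 CH4(g) in the target): (-3)·(-17.9) = +53.7 kcal/mol
Summing the manipulated equations, ΔH = (3)·(+21.6) + (-3)·(-17.9) = 118.5 kcal/mol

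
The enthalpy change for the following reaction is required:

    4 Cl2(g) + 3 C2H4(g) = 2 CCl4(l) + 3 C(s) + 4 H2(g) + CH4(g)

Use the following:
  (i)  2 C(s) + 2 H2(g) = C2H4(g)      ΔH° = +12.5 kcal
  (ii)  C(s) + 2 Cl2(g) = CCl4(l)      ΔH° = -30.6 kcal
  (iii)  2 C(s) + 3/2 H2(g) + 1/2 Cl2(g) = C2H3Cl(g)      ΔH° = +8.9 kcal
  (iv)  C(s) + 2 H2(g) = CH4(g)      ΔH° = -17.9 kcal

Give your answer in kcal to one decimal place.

(i) reversed and × 3: (-3)·(+12.5) = -37.5 kcal
(ii) × 2: (2)·(-30.6) = -61.2 kcal
(iii): not needed.
(iv) as written: -17.9 kcal
By Hess's law, ΔH° = (-3)·(+12.5) + (2)·(-30.6) + (1)·(-17.9) = -116.6 kcal

ΔH° = -116.6 kcal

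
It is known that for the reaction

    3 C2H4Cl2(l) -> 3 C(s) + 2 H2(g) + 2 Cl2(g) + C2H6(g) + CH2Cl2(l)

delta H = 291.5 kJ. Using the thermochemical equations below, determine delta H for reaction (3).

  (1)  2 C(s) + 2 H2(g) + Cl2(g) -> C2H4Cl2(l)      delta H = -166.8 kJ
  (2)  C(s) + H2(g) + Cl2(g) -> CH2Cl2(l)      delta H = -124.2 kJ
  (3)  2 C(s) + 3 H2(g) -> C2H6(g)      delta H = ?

delta H = -84.7 kJ

(1) reversed and × 3 (C2H4Cl2(l) must end up as a reactant; ×3 to match 3 C2H4Cl2(l) in the target): (-3)·(-166.8) = +500.4 kJ
(2) as written (CH2Cl2(l) already on the product side): -124.2 kJ
(3) as written (C2H6(g) already on the product side): contributes x
+291.5 = (+500.4) + (-124.2) + x
x = (+291.5 − (+376.2)) / (1) = -84.7 kJ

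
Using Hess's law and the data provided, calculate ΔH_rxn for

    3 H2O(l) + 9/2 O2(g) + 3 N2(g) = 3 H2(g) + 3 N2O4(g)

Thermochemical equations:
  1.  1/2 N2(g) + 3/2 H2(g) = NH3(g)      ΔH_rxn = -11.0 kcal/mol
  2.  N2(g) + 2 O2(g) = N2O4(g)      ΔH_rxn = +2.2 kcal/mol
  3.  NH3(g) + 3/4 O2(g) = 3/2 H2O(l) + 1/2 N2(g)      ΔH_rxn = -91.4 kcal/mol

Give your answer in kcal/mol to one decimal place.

ΔH_rxn = 211.4 kcal/mol

eq. 1 reversed and × 2 (reverse to put H2(g) on the product side; scale by 2 for the 3 H2(g)): (-2)·(-11.0) = +22.0 kcal/mol
eq. 2 × 3 (scale by 3 for the 3 N2O4(g)): (3)·(+2.2) = +6.6 kcal/mol
eq. 3 reversed and × 2 (reverse to put H2O(l) on the reactant side; scale by 2 for the 3 H2O(l)): (-2)·(-91.4) = +182.8 kcal/mol
Combining the equations, ΔH_rxn = (-2)·(-11.0) + (3)·(+2.2) + (-2)·(-91.4) = 211.4 kcal/mol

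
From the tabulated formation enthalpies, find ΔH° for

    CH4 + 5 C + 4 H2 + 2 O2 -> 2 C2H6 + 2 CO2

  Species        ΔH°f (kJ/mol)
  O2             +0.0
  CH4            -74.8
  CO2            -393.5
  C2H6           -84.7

Products: 2·(-84.7) + 2·(-393.5) = -956.4
Reactants: 1·(-74.8) + 5·(+0.0) + 4·(+0.0) + 2·(+0.0) = -74.8
ΔH° = (-956.4) − (-74.8) = -881.6 kJ/mol

ΔH° = -881.6 kJ/mol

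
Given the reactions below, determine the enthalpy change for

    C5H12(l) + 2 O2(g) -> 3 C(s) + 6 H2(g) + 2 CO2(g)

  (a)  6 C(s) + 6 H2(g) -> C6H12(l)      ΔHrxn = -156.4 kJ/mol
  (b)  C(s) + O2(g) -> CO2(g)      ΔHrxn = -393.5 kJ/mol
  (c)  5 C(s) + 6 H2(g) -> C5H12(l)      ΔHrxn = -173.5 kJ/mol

ΔHrxn = -613.5 kJ/mol

(a): not needed.
(b) × 2: (2)·(-393.5) = -787.0 kJ/mol
(c) reversed: +173.5 kJ/mol
Since enthalpy is a state function, ΔHrxn = (2)·(-393.5) + (-1)·(-173.5) = -613.5 kJ/mol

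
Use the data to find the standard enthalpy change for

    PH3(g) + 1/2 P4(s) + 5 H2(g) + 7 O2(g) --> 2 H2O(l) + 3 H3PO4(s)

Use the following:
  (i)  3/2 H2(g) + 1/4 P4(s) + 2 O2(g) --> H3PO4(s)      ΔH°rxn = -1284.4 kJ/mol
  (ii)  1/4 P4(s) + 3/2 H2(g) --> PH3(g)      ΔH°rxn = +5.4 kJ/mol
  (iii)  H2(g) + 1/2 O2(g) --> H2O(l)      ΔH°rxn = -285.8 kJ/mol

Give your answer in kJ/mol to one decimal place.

ΔH°rxn = -4430.2 kJ/mol

(i) × 3 (×3 to match 3 H3PO4(s) in the target): (3)·(-1284.4) = -3853.2 kJ/mol
(ii) reversed (reverse to put PH3(g) on the reactant side): -5.4 kJ/mol
(iii) × 2 (×2 to match 2 H2O(l) in the target): (2)·(-285.8) = -571.6 kJ/mol
ΔH°rxn = (3)·(-1284.4) + (-1)·(+5.4) + (2)·(-285.8) = -4430.2 kJ/mol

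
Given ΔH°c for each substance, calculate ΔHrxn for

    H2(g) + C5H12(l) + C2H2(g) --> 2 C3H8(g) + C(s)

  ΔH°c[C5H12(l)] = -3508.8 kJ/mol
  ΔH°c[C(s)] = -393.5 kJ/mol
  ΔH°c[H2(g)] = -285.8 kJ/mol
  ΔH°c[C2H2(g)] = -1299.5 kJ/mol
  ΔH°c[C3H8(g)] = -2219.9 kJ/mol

Using ΔH = Σ nΔHc°(reactants) − Σ nΔHc°(products):
= [1·(-285.8) + 1·(-3508.8) + 1·(-1299.5)] − [2·(-2219.9) + 1·(-393.5)]
= -260.8 kJ/mol

ΔHrxn = -260.8 kJ/mol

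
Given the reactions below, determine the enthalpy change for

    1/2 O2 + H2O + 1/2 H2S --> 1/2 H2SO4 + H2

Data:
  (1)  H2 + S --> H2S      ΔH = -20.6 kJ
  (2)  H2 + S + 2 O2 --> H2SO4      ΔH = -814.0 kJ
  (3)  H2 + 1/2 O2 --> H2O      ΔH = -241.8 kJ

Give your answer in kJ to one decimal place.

ΔH = -154.9 kJ

(1) reversed and × 1/2 (H2S must end up as a reactant; ×1/2 to match 1/2 H2S in the target): (-1/2)·(-20.6) = +10.3 kJ
(2) × 1/2 (×1/2 to match 1/2 H2SO4 in the target): (1/2)·(-814.0) = -407.0 kJ
(3) reversed (H2O must end up as a reactant): +241.8 kJ
By Hess's law, ΔH = (-1/2)·(-20.6) + (1/2)·(-814.0) + (-1)·(-241.8) = -154.9 kJ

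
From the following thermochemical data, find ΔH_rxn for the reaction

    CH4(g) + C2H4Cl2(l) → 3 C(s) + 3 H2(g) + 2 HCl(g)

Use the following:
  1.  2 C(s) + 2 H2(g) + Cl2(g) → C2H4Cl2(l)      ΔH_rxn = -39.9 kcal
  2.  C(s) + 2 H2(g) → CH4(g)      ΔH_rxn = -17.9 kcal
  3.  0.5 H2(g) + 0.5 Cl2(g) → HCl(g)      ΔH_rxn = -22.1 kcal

ΔH_rxn = 13.6 kcal

eq. 1 reversed: +39.9 kcal
eq. 2 reversed: +17.9 kcal
eq. 3 × 2: (2)·(-22.1) = -44.2 kcal
ΔH_rxn = (-1)·(-39.9) + (-1)·(-17.9) + (2)·(-22.1) = 13.6 kcal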